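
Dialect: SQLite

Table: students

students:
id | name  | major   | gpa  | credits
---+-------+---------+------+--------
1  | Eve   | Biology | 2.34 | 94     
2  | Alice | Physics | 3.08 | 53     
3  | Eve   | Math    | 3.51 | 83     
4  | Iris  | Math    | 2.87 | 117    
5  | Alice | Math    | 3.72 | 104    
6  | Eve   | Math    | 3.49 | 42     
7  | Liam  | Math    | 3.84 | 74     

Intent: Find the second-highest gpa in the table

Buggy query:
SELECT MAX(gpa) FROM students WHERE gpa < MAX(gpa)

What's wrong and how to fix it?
Bug: MAX(gpa) on the right of the comparison is an aggregate-in-WHERE error

Fix: Compute the overall MAX in a subquery, then take MAX of rows below it

Corrected query:
SELECT MAX(gpa) FROM students WHERE gpa < (SELECT MAX(gpa) FROM students)

Result:
MAX(gpa)
--------
3.72    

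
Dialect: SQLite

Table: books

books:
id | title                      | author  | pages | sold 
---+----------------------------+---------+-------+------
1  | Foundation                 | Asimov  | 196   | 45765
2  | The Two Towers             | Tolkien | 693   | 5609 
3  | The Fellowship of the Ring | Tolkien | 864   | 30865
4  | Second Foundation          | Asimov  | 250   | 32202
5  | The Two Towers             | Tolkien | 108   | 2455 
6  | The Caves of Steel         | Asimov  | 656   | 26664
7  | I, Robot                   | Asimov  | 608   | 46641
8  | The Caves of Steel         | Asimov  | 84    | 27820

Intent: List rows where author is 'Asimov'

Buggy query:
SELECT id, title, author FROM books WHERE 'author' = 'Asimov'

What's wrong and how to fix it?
Bug: 'author' in single quotes is a string literal, not the column; the comparison is literal-vs-literal and never true

Fix: Reference the column as author without single quotes

Corrected query:
SELECT id, title, author FROM books WHERE author = 'Asimov'

Result:
id | title              | author
---+--------------------+-------
1  | Foundation         | Asimov
4  | Second Foundation  | Asimov
6  | The Caves of Steel | Asimov
7  | I, Robot           | Asimov
8  | The Caves of Steel | Asimov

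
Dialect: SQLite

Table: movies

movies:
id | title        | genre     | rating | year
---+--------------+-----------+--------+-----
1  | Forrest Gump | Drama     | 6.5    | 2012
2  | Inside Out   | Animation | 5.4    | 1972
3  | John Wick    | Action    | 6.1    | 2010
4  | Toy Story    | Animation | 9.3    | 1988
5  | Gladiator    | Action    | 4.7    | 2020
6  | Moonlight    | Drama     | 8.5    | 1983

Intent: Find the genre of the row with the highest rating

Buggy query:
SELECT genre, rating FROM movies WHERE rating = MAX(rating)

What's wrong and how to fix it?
Bug: MAX(rating) is an aggregate and cannot be used directly in WHERE

Fix: Use a subquery: WHERE rating = (SELECT MAX(rating) FROM movies)

Corrected query:
SELECT genre, rating FROM movies WHERE rating = (SELECT MAX(rating) FROM movies)

Result:
genre     | rating
----------+-------
Animation | 9.3   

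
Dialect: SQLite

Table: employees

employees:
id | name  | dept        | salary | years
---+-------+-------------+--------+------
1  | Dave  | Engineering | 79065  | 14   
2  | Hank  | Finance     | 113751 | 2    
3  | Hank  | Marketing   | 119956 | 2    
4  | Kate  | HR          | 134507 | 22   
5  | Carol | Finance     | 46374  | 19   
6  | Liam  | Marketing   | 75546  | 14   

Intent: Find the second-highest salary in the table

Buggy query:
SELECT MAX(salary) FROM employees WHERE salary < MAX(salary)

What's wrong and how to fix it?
Bug: MAX(salary) on the right of the comparison is an aggregate-in-WHERE error

Fix: Put the inner MAX in a scalar subquery

Corrected query:
SELECT MAX(salary) FROM employees WHERE salary < (SELECT MAX(salary) FROM employees)

Result:
MAX(salary)
-----------
119956     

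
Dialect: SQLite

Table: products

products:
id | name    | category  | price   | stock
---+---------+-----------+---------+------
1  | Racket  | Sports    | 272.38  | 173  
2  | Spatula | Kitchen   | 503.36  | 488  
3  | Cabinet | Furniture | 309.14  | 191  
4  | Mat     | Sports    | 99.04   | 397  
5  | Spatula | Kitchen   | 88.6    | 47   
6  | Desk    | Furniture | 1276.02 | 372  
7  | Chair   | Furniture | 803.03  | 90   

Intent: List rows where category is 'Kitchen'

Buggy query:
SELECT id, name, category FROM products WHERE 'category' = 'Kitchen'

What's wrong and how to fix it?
Bug: Single quotes denote string literals in SQL; the column name is being compared as a constant string

Fix: Remove the quotes around the column name (or use double quotes for an identifier)

Corrected query:
SELECT id, name, category FROM products WHERE category = 'Kitchen'

Result:
id | name    | category
---+---------+---------
2  | Spatula | Kitchen 
5  | Spatula | Kitchen 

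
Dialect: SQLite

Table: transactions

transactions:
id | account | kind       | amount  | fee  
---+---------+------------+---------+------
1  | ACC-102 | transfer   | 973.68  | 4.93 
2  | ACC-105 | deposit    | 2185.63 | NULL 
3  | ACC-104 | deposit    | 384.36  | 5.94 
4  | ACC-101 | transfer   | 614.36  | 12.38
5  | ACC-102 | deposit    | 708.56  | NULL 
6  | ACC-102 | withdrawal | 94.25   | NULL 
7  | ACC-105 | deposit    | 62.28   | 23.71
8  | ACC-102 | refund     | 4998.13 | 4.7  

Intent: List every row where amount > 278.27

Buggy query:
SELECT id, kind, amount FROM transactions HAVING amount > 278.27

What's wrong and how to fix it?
Bug: HAVING filters the output of aggregation, but this query has no GROUP BY and no aggregate functions, so SQLite rejects it (HAVING clause on a non-aggregate query); the condition here is per row

Fix: Use WHERE for row-level filtering

Corrected query:
SELECT id, kind, amount FROM transactions WHERE amount > 278.27

Result:
id | kind     | amount 
---+----------+--------
1  | transfer | 973.68 
2  | deposit  | 2185.63
3  | deposit  | 384.36 
4  | transfer | 614.36 
5  | deposit  | 708.56 
8  | refund   | 4998.13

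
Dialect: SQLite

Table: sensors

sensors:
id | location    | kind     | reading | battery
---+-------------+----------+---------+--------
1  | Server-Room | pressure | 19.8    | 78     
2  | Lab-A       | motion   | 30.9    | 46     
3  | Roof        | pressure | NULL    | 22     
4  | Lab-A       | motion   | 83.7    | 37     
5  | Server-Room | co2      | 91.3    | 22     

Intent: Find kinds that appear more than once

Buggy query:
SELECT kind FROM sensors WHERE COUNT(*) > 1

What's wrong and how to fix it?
Bug: WHERE can't reference COUNT(*); aggregates are computed after WHERE

Fix: GROUP BY kind, then filter groups with HAVING COUNT(*) > 1

Corrected query:
SELECT kind FROM sensors GROUP BY kind HAVING COUNT(*) > 1

Result:
kind    
--------
motion  
pressure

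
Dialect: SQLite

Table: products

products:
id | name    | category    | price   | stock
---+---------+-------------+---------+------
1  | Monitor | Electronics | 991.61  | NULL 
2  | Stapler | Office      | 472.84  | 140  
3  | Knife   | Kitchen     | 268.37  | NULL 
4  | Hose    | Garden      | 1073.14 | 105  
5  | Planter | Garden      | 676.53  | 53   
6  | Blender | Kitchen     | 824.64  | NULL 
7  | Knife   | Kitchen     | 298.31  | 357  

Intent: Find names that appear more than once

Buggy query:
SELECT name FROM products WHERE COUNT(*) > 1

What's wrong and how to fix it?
Bug: COUNT(*) is an aggregate and cannot be used in WHERE

Fix: GROUP BY name, then filter groups with HAVING COUNT(*) > 1

Corrected query:
SELECT name FROM products GROUP BY name HAVING COUNT(*) > 1

Result:
name 
-----
Knife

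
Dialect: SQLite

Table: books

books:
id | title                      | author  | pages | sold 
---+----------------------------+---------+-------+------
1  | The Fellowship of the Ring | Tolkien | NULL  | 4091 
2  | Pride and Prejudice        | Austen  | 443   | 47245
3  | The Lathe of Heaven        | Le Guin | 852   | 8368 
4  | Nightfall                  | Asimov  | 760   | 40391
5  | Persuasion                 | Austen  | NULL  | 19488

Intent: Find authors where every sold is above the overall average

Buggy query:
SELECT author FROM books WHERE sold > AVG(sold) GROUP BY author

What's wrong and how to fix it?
Bug: AVG() is an aggregate; it can't sit directly in WHERE

Fix: Compute the overall average in a scalar subquery and compare each group's MIN against it in HAVING

Corrected query:
SELECT author FROM books GROUP BY author HAVING MIN(sold) > (SELECT AVG(sold) FROM books)

Result:
author
------
Asimov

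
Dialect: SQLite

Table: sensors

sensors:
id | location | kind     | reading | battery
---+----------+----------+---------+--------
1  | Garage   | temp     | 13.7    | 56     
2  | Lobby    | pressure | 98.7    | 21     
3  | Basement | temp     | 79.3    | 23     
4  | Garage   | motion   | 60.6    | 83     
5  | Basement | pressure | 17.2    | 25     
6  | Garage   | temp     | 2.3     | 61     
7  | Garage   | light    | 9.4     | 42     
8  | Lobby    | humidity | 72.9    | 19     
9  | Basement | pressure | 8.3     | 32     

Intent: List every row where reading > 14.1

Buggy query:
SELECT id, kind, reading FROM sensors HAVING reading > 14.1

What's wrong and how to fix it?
Bug: HAVING filters the output of aggregation, but this query has no GROUP BY and no aggregate functions, so SQLite rejects it (HAVING clause on a non-aggregate query); the condition here is per row

Fix: Replace HAVING with WHERE since the condition applies to individual rows

Corrected query:
SELECT id, kind, reading FROM sensors WHERE reading > 14.1

Result:
id | kind     | reading
---+----------+--------
2  | pressure | 98.7   
3  | temp     | 79.3   
4  | motion   | 60.6   
5  | pressure | 17.2   
8  | humidity | 72.9   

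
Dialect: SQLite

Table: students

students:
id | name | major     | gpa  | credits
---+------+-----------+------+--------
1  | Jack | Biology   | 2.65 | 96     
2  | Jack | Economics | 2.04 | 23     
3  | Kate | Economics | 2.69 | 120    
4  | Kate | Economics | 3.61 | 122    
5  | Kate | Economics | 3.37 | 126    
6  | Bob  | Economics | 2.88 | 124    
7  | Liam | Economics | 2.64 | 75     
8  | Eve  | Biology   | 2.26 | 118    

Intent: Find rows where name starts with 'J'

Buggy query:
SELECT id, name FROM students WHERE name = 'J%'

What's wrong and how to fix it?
Bug: Wildcards only work with LIKE; '=' treats '%' as a literal character

Fix: Use LIKE for wildcard pattern matching

Corrected query:
SELECT id, name FROM students WHERE name LIKE 'J%'

Result:
id | name
---+-----
1  | Jack
2  | Jack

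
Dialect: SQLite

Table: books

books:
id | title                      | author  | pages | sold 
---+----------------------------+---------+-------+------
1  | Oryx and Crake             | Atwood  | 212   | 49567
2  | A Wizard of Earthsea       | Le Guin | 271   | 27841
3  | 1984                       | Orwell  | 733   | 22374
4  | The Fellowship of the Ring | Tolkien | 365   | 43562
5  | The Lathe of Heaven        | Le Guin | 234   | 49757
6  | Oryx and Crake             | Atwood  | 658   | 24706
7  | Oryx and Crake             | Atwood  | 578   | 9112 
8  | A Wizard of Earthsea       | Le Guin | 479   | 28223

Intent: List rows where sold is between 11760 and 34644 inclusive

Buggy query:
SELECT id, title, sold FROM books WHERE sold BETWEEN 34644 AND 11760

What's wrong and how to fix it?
Bug: The bounds are reversed; BETWEEN a AND b requires a <= b to match anything

Fix: Write BETWEEN 11760 AND 34644

Corrected query:
SELECT id, title, sold FROM books WHERE sold BETWEEN 11760 AND 34644

Result:
id | title                | sold 
---+----------------------+------
2  | A Wizard of Earthsea | 27841
3  | 1984                 | 22374
6  | Oryx and Crake       | 24706
8  | A Wizard of Earthsea | 28223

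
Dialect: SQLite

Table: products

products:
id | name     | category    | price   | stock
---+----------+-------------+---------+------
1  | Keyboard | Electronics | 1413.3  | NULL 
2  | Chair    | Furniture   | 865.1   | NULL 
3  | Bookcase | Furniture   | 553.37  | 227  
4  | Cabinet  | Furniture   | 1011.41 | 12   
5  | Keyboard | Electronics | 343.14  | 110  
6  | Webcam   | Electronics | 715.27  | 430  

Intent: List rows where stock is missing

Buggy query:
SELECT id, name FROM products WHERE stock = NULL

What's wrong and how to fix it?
Bug: Comparing to NULL with '=' never matches; NULL = NULL is unknown, not true

Fix: Replace '= NULL' with 'IS NULL'

Corrected query:
SELECT id, name FROM products WHERE stock IS NULL

Result:
id | name    
---+---------
1  | Keyboard
2  | Chair   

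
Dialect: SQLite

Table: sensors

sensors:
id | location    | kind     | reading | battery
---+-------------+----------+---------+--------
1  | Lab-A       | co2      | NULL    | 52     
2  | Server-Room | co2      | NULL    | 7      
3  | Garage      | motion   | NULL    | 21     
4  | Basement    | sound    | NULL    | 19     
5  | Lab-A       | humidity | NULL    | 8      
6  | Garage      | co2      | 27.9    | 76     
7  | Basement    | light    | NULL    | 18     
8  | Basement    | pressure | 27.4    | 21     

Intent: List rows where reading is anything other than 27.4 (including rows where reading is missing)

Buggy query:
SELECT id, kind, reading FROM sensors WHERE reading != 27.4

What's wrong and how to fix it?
Bug: 'reading != 27.4' is unknown when reading is NULL, so NULL rows are silently excluded

Fix: Add an explicit OR reading IS NULL to include the missing-value rows

Corrected query:
SELECT id, kind, reading FROM sensors WHERE reading != 27.4 OR reading IS NULL

Result:
id | kind     | reading
---+----------+--------
1  | co2      | NULL   
2  | co2      | NULL   
3  | motion   | NULL   
4  | sound    | NULL   
5  | humidity | NULL   
6  | co2      | 27.9   
7  | light    | NULL   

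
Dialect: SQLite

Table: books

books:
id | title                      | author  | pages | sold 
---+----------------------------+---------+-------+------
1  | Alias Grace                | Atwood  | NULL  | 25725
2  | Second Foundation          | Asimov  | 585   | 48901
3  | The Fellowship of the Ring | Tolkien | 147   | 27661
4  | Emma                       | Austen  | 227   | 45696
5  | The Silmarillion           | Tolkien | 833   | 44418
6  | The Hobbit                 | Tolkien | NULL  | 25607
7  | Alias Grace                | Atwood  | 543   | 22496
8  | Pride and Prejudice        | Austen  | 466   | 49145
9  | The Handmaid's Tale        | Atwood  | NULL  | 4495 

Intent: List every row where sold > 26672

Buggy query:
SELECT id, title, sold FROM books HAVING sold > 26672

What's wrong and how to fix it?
Bug: This is a non-aggregate query (no GROUP BY, no aggregates), so in SQLite the HAVING clause is invalid here; a row-level condition belongs in WHERE

Fix: Replace HAVING with WHERE since the condition applies to individual rows

Corrected query:
SELECT id, title, sold FROM books WHERE sold > 26672

Result:
id | title                      | sold 
---+----------------------------+------
2  | Second Foundation          | 48901
3  | The Fellowship of the Ring | 27661
4  | Emma                       | 45696
5  | The Silmarillion           | 44418
8  | Pride and Prejudice        | 49145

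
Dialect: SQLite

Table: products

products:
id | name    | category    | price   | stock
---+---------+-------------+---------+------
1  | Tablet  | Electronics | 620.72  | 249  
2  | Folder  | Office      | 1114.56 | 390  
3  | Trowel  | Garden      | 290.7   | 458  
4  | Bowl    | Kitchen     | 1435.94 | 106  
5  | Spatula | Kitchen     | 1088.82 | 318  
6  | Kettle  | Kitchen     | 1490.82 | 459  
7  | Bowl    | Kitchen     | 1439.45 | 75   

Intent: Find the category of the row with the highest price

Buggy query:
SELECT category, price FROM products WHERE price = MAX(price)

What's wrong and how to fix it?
Bug: MAX(price) is an aggregate and cannot be used directly in WHERE

Fix: Use a subquery: WHERE price = (SELECT MAX(price) FROM products)

Corrected query:
SELECT category, price FROM products WHERE price = (SELECT MAX(price) FROM products)

Result:
category | price  
---------+--------
Kitchen  | 1490.82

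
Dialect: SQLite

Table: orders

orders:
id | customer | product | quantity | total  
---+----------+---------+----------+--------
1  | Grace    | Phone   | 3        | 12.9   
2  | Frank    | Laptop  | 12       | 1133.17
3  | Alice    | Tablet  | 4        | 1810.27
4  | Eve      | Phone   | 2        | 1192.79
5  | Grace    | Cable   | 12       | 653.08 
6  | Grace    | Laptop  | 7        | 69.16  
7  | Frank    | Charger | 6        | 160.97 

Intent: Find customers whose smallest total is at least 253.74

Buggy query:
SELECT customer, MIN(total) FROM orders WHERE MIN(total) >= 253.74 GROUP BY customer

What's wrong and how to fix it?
Bug: Aggregates like MIN are computed per group after WHERE runs

Fix: Replace WHERE with HAVING after the GROUP BY

Corrected query:
SELECT customer, MIN(total) FROM orders GROUP BY customer HAVING MIN(total) >= 253.74

Result:
customer | MIN(total)
---------+-----------
Alice    | 1810.27   
Eve      | 1192.79   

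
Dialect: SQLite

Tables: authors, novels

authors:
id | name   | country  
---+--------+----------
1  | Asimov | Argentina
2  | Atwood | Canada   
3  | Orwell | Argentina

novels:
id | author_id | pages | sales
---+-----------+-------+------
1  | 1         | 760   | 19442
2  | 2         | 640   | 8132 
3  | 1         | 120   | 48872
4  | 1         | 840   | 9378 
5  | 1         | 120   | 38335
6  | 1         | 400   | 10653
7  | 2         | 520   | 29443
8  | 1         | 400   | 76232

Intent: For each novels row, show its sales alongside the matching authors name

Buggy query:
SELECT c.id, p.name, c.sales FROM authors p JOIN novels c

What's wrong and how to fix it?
Bug: JOIN with no ON clause produces a cartesian product; every novels row pairs with every authors row

Fix: Add ON c.author_id = p.id to the JOIN

Corrected query:
SELECT c.id, p.name, c.sales FROM authors p JOIN novels c ON c.author_id = p.id

Result:
id | name   | sales
---+--------+------
1  | Asimov | 19442
2  | Atwood | 8132 
3  | Asimov | 48872
4  | Asimov | 9378 
5  | Asimov | 38335
6  | Asimov | 10653
7  | Atwood | 29443
8  | Asimov | 76232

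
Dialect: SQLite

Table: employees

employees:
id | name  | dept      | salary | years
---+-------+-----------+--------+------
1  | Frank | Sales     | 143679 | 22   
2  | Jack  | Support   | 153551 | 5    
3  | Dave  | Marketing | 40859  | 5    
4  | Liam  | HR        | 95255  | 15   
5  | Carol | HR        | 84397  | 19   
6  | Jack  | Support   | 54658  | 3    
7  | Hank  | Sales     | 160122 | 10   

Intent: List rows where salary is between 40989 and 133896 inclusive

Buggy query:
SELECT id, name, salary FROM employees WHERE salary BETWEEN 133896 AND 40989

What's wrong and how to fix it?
Bug: The bounds are reversed; BETWEEN a AND b requires a <= b to match anything

Fix: Swap the bounds so the smaller value comes first

Corrected query:
SELECT id, name, salary FROM employees WHERE salary BETWEEN 40989 AND 133896

Result:
id | name  | salary
---+-------+-------
4  | Liam  | 95255 
5  | Carol | 84397 
6  | Jack  | 54658 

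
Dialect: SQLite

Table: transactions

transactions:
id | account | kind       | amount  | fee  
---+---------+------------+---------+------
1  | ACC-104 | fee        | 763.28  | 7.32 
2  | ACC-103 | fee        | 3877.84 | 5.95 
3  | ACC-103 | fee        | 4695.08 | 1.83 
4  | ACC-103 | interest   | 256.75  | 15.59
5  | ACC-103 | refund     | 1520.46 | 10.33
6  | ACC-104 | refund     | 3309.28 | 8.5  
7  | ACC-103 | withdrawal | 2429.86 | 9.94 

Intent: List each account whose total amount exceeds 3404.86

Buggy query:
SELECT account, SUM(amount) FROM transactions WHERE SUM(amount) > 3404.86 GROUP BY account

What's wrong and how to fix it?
Bug: Aggregate functions cannot appear in a WHERE clause

Fix: Use HAVING (which filters groups after aggregation) instead of WHERE

Corrected query:
SELECT account, SUM(amount) FROM transactions GROUP BY account HAVING SUM(amount) > 3404.86

Result:
account | SUM(amount)
--------+------------
ACC-103 | 12779.99   
ACC-104 | 4072.56    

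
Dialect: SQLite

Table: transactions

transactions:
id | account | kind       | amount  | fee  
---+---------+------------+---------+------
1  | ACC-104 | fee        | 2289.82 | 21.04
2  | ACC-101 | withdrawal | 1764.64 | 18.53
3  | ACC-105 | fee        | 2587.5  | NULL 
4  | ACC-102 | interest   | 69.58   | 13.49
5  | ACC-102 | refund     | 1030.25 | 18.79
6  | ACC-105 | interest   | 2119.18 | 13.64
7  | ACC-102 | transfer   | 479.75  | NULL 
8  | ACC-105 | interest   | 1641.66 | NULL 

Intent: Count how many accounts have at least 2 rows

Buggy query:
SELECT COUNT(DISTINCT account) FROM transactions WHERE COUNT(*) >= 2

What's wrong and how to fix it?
Bug: WHERE filters individual rows, not groups, so a group-level COUNT is invalid there

Fix: Group first with HAVING COUNT(*) >= 2, then COUNT the resulting groups

Corrected query:
SELECT COUNT(*) FROM (SELECT account FROM transactions GROUP BY account HAVING COUNT(*) >= 2)

Result:
COUNT(*)
--------
2       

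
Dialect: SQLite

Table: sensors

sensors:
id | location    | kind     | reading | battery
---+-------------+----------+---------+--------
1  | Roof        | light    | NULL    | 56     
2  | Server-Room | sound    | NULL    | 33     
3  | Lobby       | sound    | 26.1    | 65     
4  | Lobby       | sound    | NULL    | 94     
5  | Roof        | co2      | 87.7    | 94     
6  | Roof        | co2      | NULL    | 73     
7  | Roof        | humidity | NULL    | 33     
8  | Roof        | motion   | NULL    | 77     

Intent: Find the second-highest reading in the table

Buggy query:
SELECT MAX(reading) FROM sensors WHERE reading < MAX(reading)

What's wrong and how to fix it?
Bug: The inner MAX is an aggregate inside WHERE, which is not allowed

Fix: Compute the overall MAX in a subquery, then take MAX of rows below it

Corrected query:
SELECT MAX(reading) FROM sensors WHERE reading < (SELECT MAX(reading) FROM sensors)

Result:
MAX(reading)
------------
26.1        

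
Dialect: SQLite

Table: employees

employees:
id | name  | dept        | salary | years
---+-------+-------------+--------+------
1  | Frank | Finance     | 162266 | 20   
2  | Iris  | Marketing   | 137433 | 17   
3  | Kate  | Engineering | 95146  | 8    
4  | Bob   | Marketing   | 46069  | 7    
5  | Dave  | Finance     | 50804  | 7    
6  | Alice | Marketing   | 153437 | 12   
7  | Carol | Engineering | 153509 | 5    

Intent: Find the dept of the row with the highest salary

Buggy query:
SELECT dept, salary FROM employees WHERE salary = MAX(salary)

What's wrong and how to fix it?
Bug: MAX(salary) is an aggregate and cannot be used directly in WHERE

Fix: Use a subquery: WHERE salary = (SELECT MAX(salary) FROM employees)

Corrected query:
SELECT dept, salary FROM employees WHERE salary = (SELECT MAX(salary) FROM employees)

Result:
dept    | salary
--------+-------
Finance | 162266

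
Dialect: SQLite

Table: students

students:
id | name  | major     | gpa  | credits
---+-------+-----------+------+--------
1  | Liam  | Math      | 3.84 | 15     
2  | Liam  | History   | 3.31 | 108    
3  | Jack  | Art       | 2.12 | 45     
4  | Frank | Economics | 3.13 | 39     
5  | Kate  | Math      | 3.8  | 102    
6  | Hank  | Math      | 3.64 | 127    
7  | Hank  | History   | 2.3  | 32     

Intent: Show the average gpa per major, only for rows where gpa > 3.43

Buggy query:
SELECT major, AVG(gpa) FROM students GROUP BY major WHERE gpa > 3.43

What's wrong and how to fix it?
Bug: Row-level WHERE must come before GROUP BY in the clause order

Fix: Place WHERE between FROM and GROUP BY

Corrected query:
SELECT major, AVG(gpa) FROM students WHERE gpa > 3.43 GROUP BY major

Result:
major | AVG(gpa)
------+---------
Math  | 3.76    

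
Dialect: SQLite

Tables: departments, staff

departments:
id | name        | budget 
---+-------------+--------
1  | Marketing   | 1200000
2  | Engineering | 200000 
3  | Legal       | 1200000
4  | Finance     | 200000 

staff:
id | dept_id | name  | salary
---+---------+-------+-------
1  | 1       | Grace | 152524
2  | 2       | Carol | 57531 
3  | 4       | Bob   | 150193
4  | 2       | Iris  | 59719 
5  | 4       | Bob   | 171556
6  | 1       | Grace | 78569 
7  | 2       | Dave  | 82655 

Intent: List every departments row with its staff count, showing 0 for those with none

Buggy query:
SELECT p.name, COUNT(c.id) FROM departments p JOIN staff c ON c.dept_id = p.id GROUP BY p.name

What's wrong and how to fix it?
Bug: INNER JOIN drops departments rows that have no matching staff rows

Fix: Switch to LEFT JOIN to retain unmatched parent rows

Corrected query:
SELECT p.name, COUNT(c.id) FROM departments p LEFT JOIN staff c ON c.dept_id = p.id GROUP BY p.name

Result:
name        | COUNT(c.id)
------------+------------
Engineering | 3          
Finance     | 2          
Legal       | 0          
Marketing   | 2          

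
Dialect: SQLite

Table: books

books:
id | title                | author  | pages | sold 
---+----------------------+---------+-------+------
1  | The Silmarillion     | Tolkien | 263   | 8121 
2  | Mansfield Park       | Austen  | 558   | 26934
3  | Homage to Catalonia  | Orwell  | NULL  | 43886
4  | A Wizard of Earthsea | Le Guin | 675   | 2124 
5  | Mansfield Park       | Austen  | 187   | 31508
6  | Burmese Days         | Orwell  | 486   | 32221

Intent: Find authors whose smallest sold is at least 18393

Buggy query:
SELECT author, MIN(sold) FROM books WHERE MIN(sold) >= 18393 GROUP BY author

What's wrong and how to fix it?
Bug: Aggregates like MIN are computed per group after WHERE runs

Fix: Use HAVING for the per-group MIN condition

Corrected query:
SELECT author, MIN(sold) FROM books GROUP BY author HAVING MIN(sold) >= 18393

Result:
author | MIN(sold)
-------+----------
Austen | 26934    
Orwell | 32221    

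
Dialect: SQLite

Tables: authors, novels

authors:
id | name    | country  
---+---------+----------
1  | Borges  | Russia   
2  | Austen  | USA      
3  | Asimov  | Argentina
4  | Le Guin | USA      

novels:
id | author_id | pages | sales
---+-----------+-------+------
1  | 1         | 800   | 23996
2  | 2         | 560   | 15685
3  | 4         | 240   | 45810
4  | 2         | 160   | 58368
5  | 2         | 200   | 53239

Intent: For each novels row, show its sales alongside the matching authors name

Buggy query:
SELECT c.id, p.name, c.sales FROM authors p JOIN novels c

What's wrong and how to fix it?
Bug: JOIN with no ON clause produces a cartesian product; every novels row pairs with every authors row

Fix: Specify the join condition linking the foreign key to the parent id

Corrected query:
SELECT c.id, p.name, c.sales FROM authors p JOIN novels c ON c.author_id = p.id

Result:
id | name    | sales
---+---------+------
1  | Borges  | 23996
2  | Austen  | 15685
3  | Le Guin | 45810
4  | Austen  | 58368
5  | Austen  | 53239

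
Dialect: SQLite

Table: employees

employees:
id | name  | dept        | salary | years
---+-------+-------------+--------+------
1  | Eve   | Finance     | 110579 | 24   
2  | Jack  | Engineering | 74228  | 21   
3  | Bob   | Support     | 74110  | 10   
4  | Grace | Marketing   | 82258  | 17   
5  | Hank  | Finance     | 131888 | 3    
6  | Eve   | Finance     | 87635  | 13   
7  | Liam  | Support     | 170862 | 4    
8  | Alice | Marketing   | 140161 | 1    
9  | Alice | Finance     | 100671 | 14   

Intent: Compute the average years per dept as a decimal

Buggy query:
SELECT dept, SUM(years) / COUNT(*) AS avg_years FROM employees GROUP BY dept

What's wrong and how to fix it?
Bug: SUM(years) and COUNT(*) are both integers; the division truncates the fractional part

Fix: Cast one side to REAL so the division keeps the fractional part

Corrected query:
SELECT dept, SUM(years) * 1.0 / COUNT(*) AS avg_years FROM employees GROUP BY dept

Result:
dept        | avg_years
------------+----------
Engineering | 21       
Finance     | 13.5     
Marketing   | 9        
Support     | 7        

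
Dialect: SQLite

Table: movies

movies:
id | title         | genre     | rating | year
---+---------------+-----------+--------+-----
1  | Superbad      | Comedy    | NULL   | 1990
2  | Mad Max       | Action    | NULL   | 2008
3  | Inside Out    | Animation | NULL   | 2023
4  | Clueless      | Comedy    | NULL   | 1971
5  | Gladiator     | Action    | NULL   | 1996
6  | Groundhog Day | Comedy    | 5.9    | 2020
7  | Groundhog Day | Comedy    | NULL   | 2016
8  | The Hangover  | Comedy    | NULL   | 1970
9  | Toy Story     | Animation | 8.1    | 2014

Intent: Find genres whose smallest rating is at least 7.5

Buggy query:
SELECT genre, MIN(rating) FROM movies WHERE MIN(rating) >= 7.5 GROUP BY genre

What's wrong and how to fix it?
Bug: Aggregates like MIN are computed per group after WHERE runs

Fix: Replace WHERE with HAVING after the GROUP BY

Corrected query:
SELECT genre, MIN(rating) FROM movies GROUP BY genre HAVING MIN(rating) >= 7.5

Result:
genre     | MIN(rating)
----------+------------
Animation | 8.1        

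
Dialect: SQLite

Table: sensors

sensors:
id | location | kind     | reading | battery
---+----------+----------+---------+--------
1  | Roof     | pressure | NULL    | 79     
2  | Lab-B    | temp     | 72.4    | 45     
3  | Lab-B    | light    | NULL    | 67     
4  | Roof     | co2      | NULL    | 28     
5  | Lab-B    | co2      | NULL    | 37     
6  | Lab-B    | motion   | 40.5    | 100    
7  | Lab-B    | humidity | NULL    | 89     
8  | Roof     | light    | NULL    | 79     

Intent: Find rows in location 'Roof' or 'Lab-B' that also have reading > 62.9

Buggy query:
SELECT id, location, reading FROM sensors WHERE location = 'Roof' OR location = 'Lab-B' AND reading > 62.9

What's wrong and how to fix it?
Bug: AND binds tighter than OR, so this parses as location = 'Roof' OR (location = 'Lab-B' AND reading > 62.9)

Fix: Group the OR with parentheses (or use IN), then AND the threshold

Corrected query:
SELECT id, location, reading FROM sensors WHERE (location = 'Roof' OR location = 'Lab-B') AND reading > 62.9

Result:
id | location | reading
---+----------+--------
2  | Lab-B    | 72.4   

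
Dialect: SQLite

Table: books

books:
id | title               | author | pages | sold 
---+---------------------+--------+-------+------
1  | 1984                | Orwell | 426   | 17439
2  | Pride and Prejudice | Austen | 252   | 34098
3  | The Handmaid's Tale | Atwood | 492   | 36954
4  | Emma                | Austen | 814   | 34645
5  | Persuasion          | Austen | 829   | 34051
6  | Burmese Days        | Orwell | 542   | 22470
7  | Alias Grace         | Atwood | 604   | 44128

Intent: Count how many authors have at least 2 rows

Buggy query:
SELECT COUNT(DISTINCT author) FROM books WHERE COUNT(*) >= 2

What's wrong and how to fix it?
Bug: WHERE filters individual rows, not groups, so a group-level COUNT is invalid there

Fix: Use a subquery that GROUPs and filters with HAVING, then count its rows

Corrected query:
SELECT COUNT(*) FROM (SELECT author FROM books GROUP BY author HAVING COUNT(*) >= 2)

Result:
COUNT(*)
--------
3       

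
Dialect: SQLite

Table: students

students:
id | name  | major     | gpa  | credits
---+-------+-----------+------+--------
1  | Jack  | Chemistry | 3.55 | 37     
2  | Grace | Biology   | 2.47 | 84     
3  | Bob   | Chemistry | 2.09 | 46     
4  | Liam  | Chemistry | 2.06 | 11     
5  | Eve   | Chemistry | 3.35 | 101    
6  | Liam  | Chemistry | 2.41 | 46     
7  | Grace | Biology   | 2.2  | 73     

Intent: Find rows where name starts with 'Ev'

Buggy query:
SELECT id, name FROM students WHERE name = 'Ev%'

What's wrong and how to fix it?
Bug: '=' compares the literal string including the % character; pattern matching needs LIKE

Fix: Replace '=' with LIKE so 'Ev%' is treated as a pattern

Corrected query:
SELECT id, name FROM students WHERE name LIKE 'Ev%'

Result:
id | name
---+-----
5  | Eve 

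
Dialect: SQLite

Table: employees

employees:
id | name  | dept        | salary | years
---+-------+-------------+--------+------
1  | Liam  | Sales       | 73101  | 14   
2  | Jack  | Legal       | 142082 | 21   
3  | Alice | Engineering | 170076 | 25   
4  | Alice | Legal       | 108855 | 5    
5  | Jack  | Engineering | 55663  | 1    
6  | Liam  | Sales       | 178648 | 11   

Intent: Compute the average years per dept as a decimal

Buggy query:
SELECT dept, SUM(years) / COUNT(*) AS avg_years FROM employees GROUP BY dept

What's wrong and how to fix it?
Bug: Both operands are integers, so '/' performs integer division and truncates

Fix: Multiply by 1.0 (or CAST to REAL) to force floating-point division

Corrected query:
SELECT dept, SUM(years) * 1.0 / COUNT(*) AS avg_years FROM employees GROUP BY dept

Result:
dept        | avg_years
------------+----------
Engineering | 13       
Legal       | 13       
Sales       | 12.5     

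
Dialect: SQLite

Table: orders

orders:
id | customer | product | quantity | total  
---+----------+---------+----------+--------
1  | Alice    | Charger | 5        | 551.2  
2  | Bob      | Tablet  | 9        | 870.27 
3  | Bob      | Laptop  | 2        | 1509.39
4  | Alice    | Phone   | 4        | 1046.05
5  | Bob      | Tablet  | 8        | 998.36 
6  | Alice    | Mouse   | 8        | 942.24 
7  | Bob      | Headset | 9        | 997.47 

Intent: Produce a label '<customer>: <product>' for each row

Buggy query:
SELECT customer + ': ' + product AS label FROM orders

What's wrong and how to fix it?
Bug: '+' is numeric addition; on text columns SQLite converts them to 0 instead of concatenating

Fix: Replace + with || to concatenate text

Corrected query:
SELECT customer || ': ' || product AS label FROM orders

Result:
label         
--------------
Alice: Charger
Bob: Tablet   
Bob: Laptop   
Alice: Phone  
Bob: Tablet   
Alice: Mouse  
Bob: Headset  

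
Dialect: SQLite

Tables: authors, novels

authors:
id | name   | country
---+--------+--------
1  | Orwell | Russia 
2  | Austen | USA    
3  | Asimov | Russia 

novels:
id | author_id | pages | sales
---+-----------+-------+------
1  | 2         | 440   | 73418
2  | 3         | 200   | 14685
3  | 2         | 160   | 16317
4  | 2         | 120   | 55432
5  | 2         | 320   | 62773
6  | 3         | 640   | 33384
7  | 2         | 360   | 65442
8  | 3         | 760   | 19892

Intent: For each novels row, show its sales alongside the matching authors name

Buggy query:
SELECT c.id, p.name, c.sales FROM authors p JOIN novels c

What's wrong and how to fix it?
Bug: Missing join condition: each novels row is matched to all authors rows instead of just its own

Fix: Specify the join condition linking the foreign key to the parent id

Corrected query:
SELECT c.id, p.name, c.sales FROM authors p JOIN novels c ON c.author_id = p.id

Result:
id | name   | sales
---+--------+------
1  | Austen | 73418
2  | Asimov | 14685
3  | Austen | 16317
4  | Austen | 55432
5  | Austen | 62773
6  | Asimov | 33384
7  | Austen | 65442
8  | Asimov | 19892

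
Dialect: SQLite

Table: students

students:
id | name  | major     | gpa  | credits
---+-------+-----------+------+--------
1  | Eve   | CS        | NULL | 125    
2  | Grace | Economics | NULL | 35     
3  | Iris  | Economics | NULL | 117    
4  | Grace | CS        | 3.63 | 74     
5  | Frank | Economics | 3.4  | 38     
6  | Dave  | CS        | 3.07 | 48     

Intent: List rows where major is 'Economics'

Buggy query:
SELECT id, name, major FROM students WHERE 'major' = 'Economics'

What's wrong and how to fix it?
Bug: 'major' in single quotes is a string literal, not the column; the comparison is literal-vs-literal and never true

Fix: Reference the column as major without single quotes

Corrected query:
SELECT id, name, major FROM students WHERE major = 'Economics'

Result:
id | name  | major    
---+-------+----------
2  | Grace | Economics
3  | Iris  | Economics
5  | Frank | Economics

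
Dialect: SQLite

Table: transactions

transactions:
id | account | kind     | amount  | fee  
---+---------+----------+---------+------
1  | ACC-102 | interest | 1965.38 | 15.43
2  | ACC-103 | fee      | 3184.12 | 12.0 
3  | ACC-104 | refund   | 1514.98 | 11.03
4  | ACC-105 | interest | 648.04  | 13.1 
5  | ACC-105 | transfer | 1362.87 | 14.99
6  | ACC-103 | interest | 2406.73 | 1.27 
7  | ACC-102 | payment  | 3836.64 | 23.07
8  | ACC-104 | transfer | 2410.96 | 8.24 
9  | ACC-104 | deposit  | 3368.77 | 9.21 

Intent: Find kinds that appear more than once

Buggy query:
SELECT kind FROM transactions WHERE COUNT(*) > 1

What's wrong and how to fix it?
Bug: COUNT(*) is an aggregate and cannot be used in WHERE

Fix: Group first, then use HAVING for the count condition

Corrected query:
SELECT kind FROM transactions GROUP BY kind HAVING COUNT(*) > 1

Result:
kind    
--------
interest
transfer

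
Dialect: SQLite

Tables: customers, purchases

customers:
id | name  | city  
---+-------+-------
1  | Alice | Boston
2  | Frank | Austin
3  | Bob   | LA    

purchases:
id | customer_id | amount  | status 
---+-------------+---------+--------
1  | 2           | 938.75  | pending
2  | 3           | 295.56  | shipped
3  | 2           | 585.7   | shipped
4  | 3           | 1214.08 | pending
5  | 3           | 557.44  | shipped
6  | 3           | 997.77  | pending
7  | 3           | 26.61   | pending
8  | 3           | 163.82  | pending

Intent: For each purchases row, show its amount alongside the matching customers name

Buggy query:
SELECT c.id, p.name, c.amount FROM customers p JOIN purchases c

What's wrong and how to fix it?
Bug: JOIN with no ON clause produces a cartesian product; every purchases row pairs with every customers row

Fix: Specify the join condition linking the foreign key to the parent id

Corrected query:
SELECT c.id, p.name, c.amount FROM customers p JOIN purchases c ON c.customer_id = p.id

Result:
id | name  | amount 
---+-------+--------
1  | Frank | 938.75 
2  | Bob   | 295.56 
3  | Frank | 585.7  
4  | Bob   | 1214.08
5  | Bob   | 557.44 
6  | Bob   | 997.77 
7  | Bob   | 26.61  
8  | Bob   | 163.82 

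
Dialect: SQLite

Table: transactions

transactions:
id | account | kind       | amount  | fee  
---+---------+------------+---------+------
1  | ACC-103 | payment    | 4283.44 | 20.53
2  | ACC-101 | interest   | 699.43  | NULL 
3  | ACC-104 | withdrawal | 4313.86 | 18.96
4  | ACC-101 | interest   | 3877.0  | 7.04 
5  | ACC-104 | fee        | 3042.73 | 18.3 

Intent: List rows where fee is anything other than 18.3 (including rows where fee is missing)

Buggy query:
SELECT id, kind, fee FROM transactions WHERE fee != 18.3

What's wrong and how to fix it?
Bug: 'fee != 18.3' is unknown when fee is NULL, so NULL rows are silently excluded

Fix: Handle NULL separately with IS NULL alongside the inequality

Corrected query:
SELECT id, kind, fee FROM transactions WHERE fee != 18.3 OR fee IS NULL

Result:
id | kind       | fee  
---+------------+------
1  | payment    | 20.53
2  | interest   | NULL 
3  | withdrawal | 18.96
4  | interest   | 7.04 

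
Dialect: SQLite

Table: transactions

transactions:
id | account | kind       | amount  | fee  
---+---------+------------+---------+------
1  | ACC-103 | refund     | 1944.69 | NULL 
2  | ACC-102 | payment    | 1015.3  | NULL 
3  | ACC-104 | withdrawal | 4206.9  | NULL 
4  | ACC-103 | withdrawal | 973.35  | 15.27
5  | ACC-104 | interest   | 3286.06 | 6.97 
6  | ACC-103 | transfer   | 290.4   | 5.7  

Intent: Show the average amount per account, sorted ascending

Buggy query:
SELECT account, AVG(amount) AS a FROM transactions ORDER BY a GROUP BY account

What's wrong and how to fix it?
Bug: ORDER BY appears before GROUP BY; SQL clause order requires GROUP BY first

Fix: Move ORDER BY to the end, after GROUP BY

Corrected query:
SELECT account, AVG(amount) AS a FROM transactions GROUP BY account ORDER BY a

Result:
account | a      
--------+--------
ACC-102 | 1015.3 
ACC-103 | 1069.48
ACC-104 | 3746.48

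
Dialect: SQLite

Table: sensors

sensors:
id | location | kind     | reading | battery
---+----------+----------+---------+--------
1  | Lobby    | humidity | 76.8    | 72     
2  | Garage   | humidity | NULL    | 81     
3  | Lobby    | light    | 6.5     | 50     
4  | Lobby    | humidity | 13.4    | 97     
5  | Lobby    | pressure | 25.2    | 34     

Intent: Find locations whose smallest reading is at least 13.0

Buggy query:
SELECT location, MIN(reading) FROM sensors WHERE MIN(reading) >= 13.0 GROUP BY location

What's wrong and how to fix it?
Bug: Aggregates like MIN are computed per group after WHERE runs

Fix: Replace WHERE with HAVING after the GROUP BY

Corrected query:
SELECT location, MIN(reading) FROM sensors GROUP BY location HAVING MIN(reading) >= 13.0

Result:
(no rows)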